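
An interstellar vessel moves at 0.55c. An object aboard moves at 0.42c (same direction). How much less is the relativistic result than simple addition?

Classical: u' + v = 0.42 + 0.55 = 0.97c
Relativistic: u = (0.42 + 0.55)/(1 + 0.231) = 0.97/1.231 = 0.7880c
Difference: 0.97 - 0.7880 = 0.1820c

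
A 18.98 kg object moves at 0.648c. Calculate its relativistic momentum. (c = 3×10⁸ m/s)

γ = 1/√(1 - 0.648²) = 1.31296
v = 0.648 × 3×10⁸ = 1.944×10⁸ m/s
p = γmv = 1.31296 × 18.98 × 1.944×10⁸ = 4.844×10⁹ kg·m/s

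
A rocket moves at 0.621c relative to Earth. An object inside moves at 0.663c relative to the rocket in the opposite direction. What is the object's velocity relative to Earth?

Object's velocity in rocket frame is u' = -0.663c
u = (u' + v)/(1 + u'v/c²) = (v - 0.663)/(1 - 0.663·v/c²)
Numerator: 0.621 - 0.663 = -0.042
Denominator: 1 - 0.411723 = 0.588277
u = -0.042/0.588277 = -0.07139c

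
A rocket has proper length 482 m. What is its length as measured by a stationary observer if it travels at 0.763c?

Proper length L₀ = 482 m
γ = 1/√(1 - 0.763²) = 1.547
L = L₀/γ = 482/1.547 = 311.6 m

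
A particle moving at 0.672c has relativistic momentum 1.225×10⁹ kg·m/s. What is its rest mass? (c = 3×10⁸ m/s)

γ = 1/√(1 - 0.672²) = 1.3503
v = 0.672 × 3×10⁸ = 2.016×10⁸ m/s
m = p/(γv) = 1.225×10⁹/(1.3503 × 2.016×10⁸) = 4.500 kg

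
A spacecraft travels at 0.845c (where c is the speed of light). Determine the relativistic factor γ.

v/c = 0.845, so (v/c)² = 0.714025
1 - (v/c)² = 0.285975
γ = 1/√(0.285975) = 1.870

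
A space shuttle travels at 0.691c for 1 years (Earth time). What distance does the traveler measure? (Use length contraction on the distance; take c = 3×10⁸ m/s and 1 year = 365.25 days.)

Earth distance: d = v × t = 0.691c × 1 yr = 6.5419×10¹⁵ m
γ = 1.3834
d' = d/γ = 6.5419×10¹⁵/1.3834 = 4.729×10¹⁵ m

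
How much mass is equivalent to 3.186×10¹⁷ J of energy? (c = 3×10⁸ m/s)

From E = mc², we get m = E/c²
c² = (3×10⁸)² = 9×10¹⁶ m²/s²
m = 3.186×10¹⁷ / 9×10¹⁶ = 3.540 kg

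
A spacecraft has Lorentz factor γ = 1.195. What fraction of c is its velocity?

From γ = 1/√(1 - v²/c²):
1/γ² = 1/1.195² = 0.70027
v²/c² = 1 - 0.70027 = 0.29973
v/c = √(0.29973) = 0.5475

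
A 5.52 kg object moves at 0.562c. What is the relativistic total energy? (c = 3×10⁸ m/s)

γ = 1/√(1 - 0.562²) = 1.209
mc² = 5.52 × (3×10⁸)² = 4.968×10¹⁷ J
E = γmc² = 1.209 × 4.968×10¹⁷ = 6.006×10¹⁷ J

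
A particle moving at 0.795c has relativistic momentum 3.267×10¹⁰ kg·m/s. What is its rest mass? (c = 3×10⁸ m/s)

γ = 1/√(1 - 0.795²) = 1.6485
v = 0.795 × 3×10⁸ = 2.385×10⁸ m/s
m = p/(γv) = 3.267×10¹⁰/(1.6485 × 2.385×10⁸) = 83.09 kg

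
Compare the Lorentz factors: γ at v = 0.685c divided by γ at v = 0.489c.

γ₁ = 1/√(1 - 0.685²) = 1.3726
γ₂ = 1/√(1 - 0.489²) = 1.1464
γ₁/γ₂ = 1.3726/1.1464 = 1.197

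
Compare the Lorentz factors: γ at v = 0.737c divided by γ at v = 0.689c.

γ₁ = 1/√(1 - 0.737²) = 1.480
γ₂ = 1/√(1 - 0.689²) = 1.380
γ₁/γ₂ = 1.480/1.380 = 1.072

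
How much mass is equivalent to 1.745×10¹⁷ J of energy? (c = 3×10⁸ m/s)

From E = mc², we get m = E/c²
c² = (3×10⁸)² = 9×10¹⁶ m²/s²
m = 1.745×10¹⁷ / 9×10¹⁶ = 1.939 kg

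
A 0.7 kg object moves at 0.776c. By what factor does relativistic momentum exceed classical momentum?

p_rel = γmv, p_class = mv
Ratio = γ = 1/√(1 - 0.776²) = 1.585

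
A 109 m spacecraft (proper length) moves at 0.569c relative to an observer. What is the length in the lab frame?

Proper length L₀ = 109 m
γ = 1/√(1 - 0.569²) = 1.21605
L = L₀/γ = 109/1.21605 = 89.63 m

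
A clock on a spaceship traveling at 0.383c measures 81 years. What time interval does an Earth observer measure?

Proper time Δt₀ = 81 years
γ = 1/√(1 - 0.383²) = 1.08255
Δt = γΔt₀ = 1.08255 × 81 = 87.69 years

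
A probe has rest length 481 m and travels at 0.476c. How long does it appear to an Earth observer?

Proper length L₀ = 481 m
γ = 1/√(1 - 0.476²) = 1.137
L = L₀/γ = 481/1.137 = 423.0 m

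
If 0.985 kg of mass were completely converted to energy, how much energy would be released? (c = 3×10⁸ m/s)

Using E = mc²:
c² = (3×10⁸)² = 9×10¹⁶ m²/s²
E = 0.985 × 9×10¹⁶ = 8.865×10¹⁶ J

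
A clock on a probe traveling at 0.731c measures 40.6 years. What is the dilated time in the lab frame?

Proper time Δt₀ = 40.6 years
γ = 1/√(1 - 0.731²) = 1.4655
Δt = γΔt₀ = 1.4655 × 40.6 = 59.50 years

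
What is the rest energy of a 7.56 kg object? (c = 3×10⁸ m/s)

c² = (3×10⁸)² = 9.000×10¹⁶ m²/s²
E₀ = mc² = 7.56 × 9.000×10¹⁶ = 6.804×10¹⁷ J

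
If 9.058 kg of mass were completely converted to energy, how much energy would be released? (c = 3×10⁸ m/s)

Using E = mc²:
c² = (3×10⁸)² = 9×10¹⁶ m²/s²
E = 9.058 × 9×10¹⁶ = 8.152×10¹⁷ J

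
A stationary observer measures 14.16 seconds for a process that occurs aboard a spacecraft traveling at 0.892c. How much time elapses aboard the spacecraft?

Dilated time Δt = 14.16 seconds
γ = 1/√(1 - 0.892²) = 2.212
Δt₀ = Δt/γ = 14.16/2.212 = 6.401 seconds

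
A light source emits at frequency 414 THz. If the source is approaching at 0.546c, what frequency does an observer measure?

β = v/c = 0.546
(1+β)/(1-β) = 1.546/0.454 = 3.405
Doppler factor = √(3.405) = 1.8453
f_obs = 414 × 1.8453 = 764.0 THz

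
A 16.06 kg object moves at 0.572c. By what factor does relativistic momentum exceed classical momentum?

p_rel = γmv, p_class = mv
Ratio = γ = 1/√(1 - 0.572²) = 1.219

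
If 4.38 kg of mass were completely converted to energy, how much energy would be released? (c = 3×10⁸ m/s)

Using E = mc²:
c² = (3×10⁸)² = 9×10¹⁶ m²/s²
E = 4.38 × 9×10¹⁶ = 3.942×10¹⁷ J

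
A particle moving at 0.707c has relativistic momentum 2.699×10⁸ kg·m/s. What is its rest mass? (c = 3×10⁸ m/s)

γ = 1/√(1 - 0.707²) = 1.414
v = 0.707 × 3×10⁸ = 2.121×10⁸ m/s
m = p/(γv) = 2.699×10⁸/(1.414 × 2.121×10⁸) = 0.8999 kg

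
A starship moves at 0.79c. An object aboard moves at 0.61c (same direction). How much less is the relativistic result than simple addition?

Classical: u' + v = 0.61 + 0.79 = 1.4c
Relativistic: u = (0.61 + 0.79)/(1 + 0.4819) = 1.4/1.4819 = 0.9447c
Difference: 1.4 - 0.9447 = 0.4553c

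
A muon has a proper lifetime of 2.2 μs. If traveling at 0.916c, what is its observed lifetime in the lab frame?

Proper lifetime τ₀ = 2.2 μs
γ = 1/√(1 - 0.916²) = 2.4927
τ = γτ₀ = 2.4927 × 2.2 μs = 5.484 μs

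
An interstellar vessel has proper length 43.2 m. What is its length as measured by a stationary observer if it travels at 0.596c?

Proper length L₀ = 43.2 m
γ = 1/√(1 - 0.596²) = 1.2454
L = L₀/γ = 43.2/1.2454 = 34.69 m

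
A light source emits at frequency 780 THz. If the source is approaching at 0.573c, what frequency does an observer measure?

β = v/c = 0.573
(1+β)/(1-β) = 1.573/0.427 = 3.684
Doppler factor = √(3.684) = 1.919
f_obs = 780 × 1.919 = 1497 THz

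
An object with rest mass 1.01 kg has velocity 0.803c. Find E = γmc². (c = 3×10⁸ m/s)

γ = 1/√(1 - 0.803²) = 1.678
mc² = 1.01 × (3×10⁸)² = 9.090×10¹⁶ J
E = γmc² = 1.678 × 9.090×10¹⁶ = 1.525×10¹⁷ J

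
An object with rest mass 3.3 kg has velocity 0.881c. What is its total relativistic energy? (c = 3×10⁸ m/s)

γ = 1/√(1 - 0.881²) = 2.11365
mc² = 3.3 × (3×10⁸)² = 2.970×10¹⁷ J
E = γmc² = 2.11365 × 2.970×10¹⁷ = 6.278×10¹⁷ J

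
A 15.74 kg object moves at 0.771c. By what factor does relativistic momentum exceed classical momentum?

p_rel = γmv, p_class = mv
Ratio = γ = 1/√(1 - 0.771²) = 1.570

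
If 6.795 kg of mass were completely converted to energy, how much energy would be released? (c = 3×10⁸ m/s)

Using E = mc²:
c² = (3×10⁸)² = 9×10¹⁶ m²/s²
E = 6.795 × 9×10¹⁶ = 6.116×10¹⁷ J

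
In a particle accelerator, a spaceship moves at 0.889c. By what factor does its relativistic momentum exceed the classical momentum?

p_rel = γmv, p_class = mv
Ratio = γ = 1/√(1 - 0.889²)
= 1/√(0.209679) = 2.184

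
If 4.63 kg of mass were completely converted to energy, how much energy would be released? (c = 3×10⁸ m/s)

Using E = mc²:
c² = (3×10⁸)² = 9×10¹⁶ m²/s²
E = 4.63 × 9×10¹⁶ = 4.167×10¹⁷ J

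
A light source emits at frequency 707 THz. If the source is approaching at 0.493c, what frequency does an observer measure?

β = v/c = 0.493
(1+β)/(1-β) = 1.493/0.507 = 2.945
Doppler factor = √(2.945) = 1.716
f_obs = 707 × 1.716 = 1213 THz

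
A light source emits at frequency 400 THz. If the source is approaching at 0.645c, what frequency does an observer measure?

β = v/c = 0.645
(1+β)/(1-β) = 1.645/0.355 = 4.6338
Doppler factor = √(4.6338) = 2.15263
f_obs = 400 × 2.15263 = 861.1 THz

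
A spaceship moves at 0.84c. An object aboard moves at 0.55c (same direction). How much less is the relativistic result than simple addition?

Classical: u' + v = 0.55 + 0.84 = 1.39c
Relativistic: u = (0.55 + 0.84)/(1 + 0.462) = 1.39/1.462 = 0.9508c
Difference: 1.39 - 0.9508 = 0.4392c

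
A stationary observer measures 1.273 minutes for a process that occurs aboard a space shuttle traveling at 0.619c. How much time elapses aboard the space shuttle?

Dilated time Δt = 1.273 minutes
γ = 1/√(1 - 0.619²) = 1.2733
Δt₀ = Δt/γ = 1.273/1.2733 = 0.9998 minutes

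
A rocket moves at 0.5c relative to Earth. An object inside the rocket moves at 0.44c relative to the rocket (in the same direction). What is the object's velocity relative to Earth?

u = (u' + v)/(1 + u'v/c²)
Numerator: 0.44 + 0.5 = 0.94
Denominator: 1 + 0.22 = 1.22
u = 0.94/1.22 = 0.7705c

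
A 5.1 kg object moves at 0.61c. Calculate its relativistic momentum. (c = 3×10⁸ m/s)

γ = 1/√(1 - 0.61²) = 1.262
v = 0.61 × 3×10⁸ = 1.830×10⁸ m/s
p = γmv = 1.262 × 5.1 × 1.830×10⁸ = 1.178×10⁹ kg·m/s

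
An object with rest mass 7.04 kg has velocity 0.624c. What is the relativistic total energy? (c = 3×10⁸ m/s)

γ = 1/√(1 - 0.624²) = 1.2797
mc² = 7.04 × (3×10⁸)² = 6.336×10¹⁷ J
E = γmc² = 1.2797 × 6.336×10¹⁷ = 8.108×10¹⁷ J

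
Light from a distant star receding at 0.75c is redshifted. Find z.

β = 0.75
(1+β)/(1-β) = 1.75/0.25 = 7.000
√(7.000) = 2.646
z = 2.646 - 1 = 1.646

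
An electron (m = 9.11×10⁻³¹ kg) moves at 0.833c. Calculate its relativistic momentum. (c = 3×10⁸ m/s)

γ = 1/√(1 - 0.833²) = 1.8074
v = 0.833 × 3×10⁸ = 2.499×10⁸ m/s
p = γmv = 1.8074 × 9.11×10⁻³¹ × 2.499×10⁸ = 4.115×10⁻²² kg·m/s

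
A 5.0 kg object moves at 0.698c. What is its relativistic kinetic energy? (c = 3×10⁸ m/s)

γ = 1/√(1 - 0.698²) = 1.3965
γ - 1 = 0.3965
KE = (γ-1)mc² = 0.3965 × 5.0 × (3×10⁸)² = 1.784×10¹⁷ J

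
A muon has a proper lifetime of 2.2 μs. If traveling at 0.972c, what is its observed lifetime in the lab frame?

Proper lifetime τ₀ = 2.2 μs
γ = 1/√(1 - 0.972²) = 4.25567
τ = γτ₀ = 4.25567 × 2.2 μs = 9.362 μs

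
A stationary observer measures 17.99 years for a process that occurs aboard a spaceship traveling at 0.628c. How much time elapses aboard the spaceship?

Dilated time Δt = 17.99 years
γ = 1/√(1 - 0.628²) = 1.285
Δt₀ = Δt/γ = 17.99/1.285 = 14.00 years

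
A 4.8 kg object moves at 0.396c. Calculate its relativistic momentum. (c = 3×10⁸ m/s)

γ = 1/√(1 - 0.396²) = 1.089
v = 0.396 × 3×10⁸ = 1.188×10⁸ m/s
p = γmv = 1.089 × 4.8 × 1.188×10⁸ = 6.210×10⁸ kg·m/s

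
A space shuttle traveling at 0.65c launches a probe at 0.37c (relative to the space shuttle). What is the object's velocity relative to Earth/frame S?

u = (u' + v)/(1 + u'v/c²)
Numerator: 0.37 + 0.65 = 1.02
Denominator: 1 + 0.2405 = 1.2405
u = 1.02/1.2405 = 0.8222c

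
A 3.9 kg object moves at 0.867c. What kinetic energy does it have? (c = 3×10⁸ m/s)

γ = 1/√(1 - 0.867²) = 2.0068
γ - 1 = 1.0068
KE = (γ-1)mc² = 1.0068 × 3.9 × (3×10⁸)² = 3.534×10¹⁷ J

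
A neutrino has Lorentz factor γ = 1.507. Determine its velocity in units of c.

From γ = 1/√(1 - v²/c²):
1/γ² = 1/1.507² = 0.4403
v²/c² = 1 - 0.4403 = 0.5597
v/c = √(0.5597) = 0.7481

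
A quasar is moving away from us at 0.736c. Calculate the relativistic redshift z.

β = 0.736
(1+β)/(1-β) = 1.736/0.264 = 6.576
√(6.576) = 2.564
z = 2.564 - 1 = 1.564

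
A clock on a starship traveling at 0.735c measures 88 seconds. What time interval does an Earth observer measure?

Proper time Δt₀ = 88 seconds
γ = 1/√(1 - 0.735²) = 1.475
Δt = γΔt₀ = 1.475 × 88 = 129.8 seconds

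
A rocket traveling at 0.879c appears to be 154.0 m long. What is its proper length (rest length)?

Contracted length L = 154.0 m
γ = 1/√(1 - 0.879²) = 2.0972
L₀ = γL = 2.0972 × 154.0 = 323.0 m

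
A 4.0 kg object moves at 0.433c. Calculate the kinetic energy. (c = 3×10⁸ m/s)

γ = 1/√(1 - 0.433²) = 1.1094
γ - 1 = 0.1094
KE = (γ-1)mc² = 0.1094 × 4.0 × (3×10⁸)² = 3.938×10¹⁶ J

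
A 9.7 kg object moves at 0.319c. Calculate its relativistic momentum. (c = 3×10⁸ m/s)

γ = 1/√(1 - 0.319²) = 1.05513
v = 0.319 × 3×10⁸ = 9.570×10⁷ m/s
p = γmv = 1.05513 × 9.7 × 9.570×10⁷ = 9.795×10⁸ kg·m/s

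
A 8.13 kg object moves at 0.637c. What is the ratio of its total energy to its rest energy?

E = γmc², E₀ = mc²
E/E₀ = γ = 1/√(1 - 0.637²) = 1.297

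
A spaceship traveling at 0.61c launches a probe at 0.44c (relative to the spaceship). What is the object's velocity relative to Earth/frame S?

u = (u' + v)/(1 + u'v/c²)
Numerator: 0.44 + 0.61 = 1.05
Denominator: 1 + 0.2684 = 1.2684
u = 1.05/1.2684 = 0.8278c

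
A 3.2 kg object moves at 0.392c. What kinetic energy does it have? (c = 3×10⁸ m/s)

γ = 1/√(1 - 0.392²) = 1.087
γ - 1 = 0.08700
KE = (γ-1)mc² = 0.08700 × 3.2 × (3×10⁸)² = 2.506×10¹⁶ J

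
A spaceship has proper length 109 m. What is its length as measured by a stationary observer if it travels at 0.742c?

Proper length L₀ = 109 m
γ = 1/√(1 - 0.742²) = 1.49165
L = L₀/γ = 109/1.49165 = 73.07 m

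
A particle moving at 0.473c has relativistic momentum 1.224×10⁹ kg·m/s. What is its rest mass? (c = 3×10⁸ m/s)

γ = 1/√(1 - 0.473²) = 1.135
v = 0.473 × 3×10⁸ = 1.419×10⁸ m/s
m = p/(γv) = 1.224×10⁹/(1.135 × 1.419×10⁸) = 7.600 kg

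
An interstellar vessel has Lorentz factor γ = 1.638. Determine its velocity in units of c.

From γ = 1/√(1 - v²/c²):
1/γ² = 1/1.638² = 0.3727
v²/c² = 1 - 0.3727 = 0.6273
v/c = √(0.6273) = 0.7920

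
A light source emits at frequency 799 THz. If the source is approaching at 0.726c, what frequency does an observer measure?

β = v/c = 0.726
(1+β)/(1-β) = 1.726/0.274 = 6.299
Doppler factor = √(6.299) = 2.510
f_obs = 799 × 2.510 = 2005 THz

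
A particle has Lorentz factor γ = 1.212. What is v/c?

From γ = 1/√(1 - v²/c²):
1/γ² = 1/1.212² = 0.6808
v²/c² = 1 - 0.6808 = 0.3192
v/c = √(0.3192) = 0.5650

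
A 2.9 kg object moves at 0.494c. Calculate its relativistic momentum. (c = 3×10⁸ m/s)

γ = 1/√(1 - 0.494²) = 1.1501
v = 0.494 × 3×10⁸ = 1.482×10⁸ m/s
p = γmv = 1.1501 × 2.9 × 1.482×10⁸ = 4.943×10⁸ kg·m/s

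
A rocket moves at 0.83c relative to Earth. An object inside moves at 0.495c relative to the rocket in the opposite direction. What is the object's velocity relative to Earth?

Object's velocity in rocket frame is u' = -0.495c
u = (u' + v)/(1 + u'v/c²) = (v - 0.495)/(1 - 0.495·v/c²)
Numerator: 0.83 - 0.495 = 0.335
Denominator: 1 - 0.41085 = 0.58915
u = 0.335/0.58915 = 0.5686c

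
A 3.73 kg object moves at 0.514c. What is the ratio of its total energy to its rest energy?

E = γmc², E₀ = mc²
E/E₀ = γ = 1/√(1 - 0.514²) = 1.166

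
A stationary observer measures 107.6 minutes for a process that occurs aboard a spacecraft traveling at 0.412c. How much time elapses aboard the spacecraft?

Dilated time Δt = 107.6 minutes
γ = 1/√(1 - 0.412²) = 1.0975
Δt₀ = Δt/γ = 107.6/1.0975 = 98.04 minutes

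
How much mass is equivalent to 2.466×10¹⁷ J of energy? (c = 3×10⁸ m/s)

From E = mc², we get m = E/c²
c² = (3×10⁸)² = 9×10¹⁶ m²/s²
m = 2.466×10¹⁷ / 9×10¹⁶ = 2.740 kg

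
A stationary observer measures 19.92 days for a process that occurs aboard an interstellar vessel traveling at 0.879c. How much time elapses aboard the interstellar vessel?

Dilated time Δt = 19.92 days
γ = 1/√(1 - 0.879²) = 2.0972
Δt₀ = Δt/γ = 19.92/2.0972 = 9.498 days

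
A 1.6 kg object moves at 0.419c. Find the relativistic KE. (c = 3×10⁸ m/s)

γ = 1/√(1 - 0.419²) = 1.1013
γ - 1 = 0.1013
KE = (γ-1)mc² = 0.1013 × 1.6 × (3×10⁸)² = 1.459×10¹⁶ J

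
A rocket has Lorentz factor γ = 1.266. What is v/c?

From γ = 1/√(1 - v²/c²):
1/γ² = 1/1.266² = 0.62393
v²/c² = 1 - 0.62393 = 0.37607
v/c = √(0.37607) = 0.6132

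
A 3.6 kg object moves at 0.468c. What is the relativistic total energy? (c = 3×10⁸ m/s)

γ = 1/√(1 - 0.468²) = 1.1316
mc² = 3.6 × (3×10⁸)² = 3.240×10¹⁷ J
E = γmc² = 1.1316 × 3.240×10¹⁷ = 3.666×10¹⁷ J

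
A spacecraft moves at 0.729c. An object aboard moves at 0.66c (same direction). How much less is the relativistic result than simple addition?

Classical: u' + v = 0.66 + 0.729 = 1.389c
Relativistic: u = (0.66 + 0.729)/(1 + 0.48114) = 1.389/1.48114 = 0.9378c
Difference: 1.389 - 0.9378 = 0.4512c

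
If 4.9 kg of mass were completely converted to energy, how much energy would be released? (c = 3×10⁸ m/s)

Using E = mc²:
c² = (3×10⁸)² = 9×10¹⁶ m²/s²
E = 4.9 × 9×10¹⁶ = 4.410×10¹⁷ J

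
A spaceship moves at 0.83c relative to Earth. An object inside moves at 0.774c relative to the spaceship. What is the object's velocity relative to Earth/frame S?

u = (u' + v)/(1 + u'v/c²)
Numerator: 0.774 + 0.83 = 1.604
Denominator: 1 + 0.64242 = 1.64242
u = 1.604/1.64242 = 0.9766c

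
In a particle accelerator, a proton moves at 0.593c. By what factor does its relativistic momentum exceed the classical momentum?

p_rel = γmv, p_class = mv
Ratio = γ = 1/√(1 - 0.593²)
= 1/√(0.648351) = 1.242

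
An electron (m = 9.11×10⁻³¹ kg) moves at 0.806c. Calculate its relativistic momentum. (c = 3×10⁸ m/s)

γ = 1/√(1 - 0.806²) = 1.689
v = 0.806 × 3×10⁸ = 2.418×10⁸ m/s
p = γmv = 1.689 × 9.11×10⁻³¹ × 2.418×10⁸ = 3.721×10⁻²² kg·m/s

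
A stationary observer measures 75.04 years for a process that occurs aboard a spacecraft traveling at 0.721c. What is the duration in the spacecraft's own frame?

Dilated time Δt = 75.04 years
γ = 1/√(1 - 0.721²) = 1.443
Δt₀ = Δt/γ = 75.04/1.443 = 52.00 years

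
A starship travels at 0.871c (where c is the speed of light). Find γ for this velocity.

v/c = 0.871, so (v/c)² = 0.758641
1 - (v/c)² = 0.241359
γ = 1/√(0.241359) = 2.035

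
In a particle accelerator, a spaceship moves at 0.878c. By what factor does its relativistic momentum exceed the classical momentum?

p_rel = γmv, p_class = mv
Ratio = γ = 1/√(1 - 0.878²)
= 1/√(0.229116) = 2.089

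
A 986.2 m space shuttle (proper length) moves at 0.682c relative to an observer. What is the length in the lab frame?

Proper length L₀ = 986.2 m
γ = 1/√(1 - 0.682²) = 1.3673
L = L₀/γ = 986.2/1.3673 = 721.3 m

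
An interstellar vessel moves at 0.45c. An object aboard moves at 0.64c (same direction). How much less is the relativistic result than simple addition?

Classical: u' + v = 0.64 + 0.45 = 1.09c
Relativistic: u = (0.64 + 0.45)/(1 + 0.288) = 1.09/1.288 = 0.8463c
Difference: 1.09 - 0.8463 = 0.2437c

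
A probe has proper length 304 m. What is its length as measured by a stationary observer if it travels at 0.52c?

Proper length L₀ = 304 m
γ = 1/√(1 - 0.52²) = 1.1707
L = L₀/γ = 304/1.1707 = 259.7 m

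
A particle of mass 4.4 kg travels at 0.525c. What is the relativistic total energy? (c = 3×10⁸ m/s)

γ = 1/√(1 - 0.525²) = 1.175
mc² = 4.4 × (3×10⁸)² = 3.960×10¹⁷ J
E = γmc² = 1.175 × 3.960×10¹⁷ = 4.653×10¹⁷ J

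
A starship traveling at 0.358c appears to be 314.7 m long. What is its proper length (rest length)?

Contracted length L = 314.7 m
γ = 1/√(1 - 0.358²) = 1.071
L₀ = γL = 1.071 × 314.7 = 337.0 m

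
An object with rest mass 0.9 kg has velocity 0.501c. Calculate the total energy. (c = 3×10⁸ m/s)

γ = 1/√(1 - 0.501²) = 1.15547
mc² = 0.9 × (3×10⁸)² = 8.100×10¹⁶ J
E = γmc² = 1.15547 × 8.100×10¹⁶ = 9.359×10¹⁶ J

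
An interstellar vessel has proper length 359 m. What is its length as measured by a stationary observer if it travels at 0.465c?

Proper length L₀ = 359 m
γ = 1/√(1 - 0.465²) = 1.1295
L = L₀/γ = 359/1.1295 = 317.8 m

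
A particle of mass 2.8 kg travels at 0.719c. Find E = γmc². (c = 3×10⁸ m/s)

γ = 1/√(1 - 0.719²) = 1.439
mc² = 2.8 × (3×10⁸)² = 2.520×10¹⁷ J
E = γmc² = 1.439 × 2.520×10¹⁷ = 3.626×10¹⁷ J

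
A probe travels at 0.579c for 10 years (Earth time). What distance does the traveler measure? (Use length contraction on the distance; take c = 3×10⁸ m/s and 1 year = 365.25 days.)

Earth distance: d = v × t = 0.579c × 10 yr = 5.4816×10¹⁶ m
γ = 1.2265
d' = d/γ = 5.4816×10¹⁶/1.2265 = 4.469×10¹⁶ m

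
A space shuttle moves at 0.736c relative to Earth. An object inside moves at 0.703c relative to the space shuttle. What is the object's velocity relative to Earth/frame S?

u = (u' + v)/(1 + u'v/c²)
Numerator: 0.703 + 0.736 = 1.439
Denominator: 1 + 0.517408 = 1.517408
u = 1.439/1.517408 = 0.9483c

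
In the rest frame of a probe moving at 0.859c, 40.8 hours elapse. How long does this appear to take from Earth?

Proper time Δt₀ = 40.8 hours
γ = 1/√(1 - 0.859²) = 1.9532
Δt = γΔt₀ = 1.9532 × 40.8 = 79.69 hours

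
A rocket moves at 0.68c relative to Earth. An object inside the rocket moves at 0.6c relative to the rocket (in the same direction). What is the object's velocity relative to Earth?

u = (u' + v)/(1 + u'v/c²)
Numerator: 0.6 + 0.68 = 1.28
Denominator: 1 + 0.408 = 1.408
u = 1.28/1.408 = 0.9091c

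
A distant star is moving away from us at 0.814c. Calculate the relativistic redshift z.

β = 0.814
(1+β)/(1-β) = 1.814/0.186 = 9.753
√(9.753) = 3.123
z = 3.123 - 1 = 2.123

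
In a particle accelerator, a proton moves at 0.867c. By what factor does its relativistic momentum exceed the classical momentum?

p_rel = γmv, p_class = mv
Ratio = γ = 1/√(1 - 0.867²)
= 1/√(0.248311) = 2.007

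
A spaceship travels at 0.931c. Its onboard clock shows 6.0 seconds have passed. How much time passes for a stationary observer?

Proper time Δt₀ = 6.0 seconds
γ = 1/√(1 - 0.931²) = 2.740
Δt = γΔt₀ = 2.740 × 6.0 = 16.44 seconds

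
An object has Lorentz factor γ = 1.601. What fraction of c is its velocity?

From γ = 1/√(1 - v²/c²):
1/γ² = 1/1.601² = 0.39014
v²/c² = 1 - 0.39014 = 0.60986
v/c = √(0.60986) = 0.7809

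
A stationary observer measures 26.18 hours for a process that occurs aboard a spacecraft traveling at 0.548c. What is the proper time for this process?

Dilated time Δt = 26.18 hours
γ = 1/√(1 - 0.548²) = 1.1955
Δt₀ = Δt/γ = 26.18/1.1955 = 21.90 hours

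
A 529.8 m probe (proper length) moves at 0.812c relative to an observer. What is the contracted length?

Proper length L₀ = 529.8 m
γ = 1/√(1 - 0.812²) = 1.7133
L = L₀/γ = 529.8/1.7133 = 309.2 m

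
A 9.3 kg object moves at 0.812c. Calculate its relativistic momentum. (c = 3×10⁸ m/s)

γ = 1/√(1 - 0.812²) = 1.71333
v = 0.812 × 3×10⁸ = 2.436×10⁸ m/s
p = γmv = 1.71333 × 9.3 × 2.436×10⁸ = 3.882×10⁹ kg·m/s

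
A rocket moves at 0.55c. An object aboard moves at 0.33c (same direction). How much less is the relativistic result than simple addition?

Classical: u' + v = 0.33 + 0.55 = 0.88c
Relativistic: u = (0.33 + 0.55)/(1 + 0.1815) = 0.88/1.1815 = 0.7448c
Difference: 0.88 - 0.7448 = 0.1352c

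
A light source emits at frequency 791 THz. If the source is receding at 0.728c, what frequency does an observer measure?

β = v/c = 0.728
(1-β)/(1+β) = 0.272/1.728 = 0.1574
Doppler factor = √(0.1574) = 0.3967
f_obs = 791 × 0.3967 = 313.8 THz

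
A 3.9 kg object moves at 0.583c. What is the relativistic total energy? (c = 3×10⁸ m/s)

γ = 1/√(1 - 0.583²) = 1.2308
mc² = 3.9 × (3×10⁸)² = 3.510×10¹⁷ J
E = γmc² = 1.2308 × 3.510×10¹⁷ = 4.320×10¹⁷ J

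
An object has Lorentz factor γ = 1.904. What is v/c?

From γ = 1/√(1 - v²/c²):
1/γ² = 1/1.904² = 0.2758
v²/c² = 1 - 0.2758 = 0.7242
v/c = √(0.7242) = 0.8510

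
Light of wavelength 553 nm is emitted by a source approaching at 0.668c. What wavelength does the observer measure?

β = 0.668
Wavelength Doppler factor = √(0.332/1.668) = √(0.1990) = 0.4461
λ_obs = 553 × 0.4461 = 246.7 nm (blueshift)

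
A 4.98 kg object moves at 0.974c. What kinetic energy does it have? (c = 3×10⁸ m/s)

γ = 1/√(1 - 0.974²) = 4.414
γ - 1 = 3.414
KE = (γ-1)mc² = 3.414 × 4.98 × (3×10⁸)² = 1.530×10¹⁸ J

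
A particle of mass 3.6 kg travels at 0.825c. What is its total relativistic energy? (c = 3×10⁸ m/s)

γ = 1/√(1 - 0.825²) = 1.7695
mc² = 3.6 × (3×10⁸)² = 3.240×10¹⁷ J
E = γmc² = 1.7695 × 3.240×10¹⁷ = 5.733×10¹⁷ J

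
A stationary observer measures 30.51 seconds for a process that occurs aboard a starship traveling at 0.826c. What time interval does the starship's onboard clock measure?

Dilated time Δt = 30.51 seconds
γ = 1/√(1 - 0.826²) = 1.774
Δt₀ = Δt/γ = 30.51/1.774 = 17.20 seconds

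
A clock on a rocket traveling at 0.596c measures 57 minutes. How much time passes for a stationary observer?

Proper time Δt₀ = 57 minutes
γ = 1/√(1 - 0.596²) = 1.2454
Δt = γΔt₀ = 1.2454 × 57 = 70.99 minutes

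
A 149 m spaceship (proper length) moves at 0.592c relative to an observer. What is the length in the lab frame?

Proper length L₀ = 149 m
γ = 1/√(1 - 0.592²) = 1.241
L = L₀/γ = 149/1.241 = 120.1 m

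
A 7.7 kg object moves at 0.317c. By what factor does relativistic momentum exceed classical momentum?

p_rel = γmv, p_class = mv
Ratio = γ = 1/√(1 - 0.317²) = 1.054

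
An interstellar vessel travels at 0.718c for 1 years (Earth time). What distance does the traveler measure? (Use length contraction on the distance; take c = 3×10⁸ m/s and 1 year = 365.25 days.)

Earth distance: d = v × t = 0.718c × 1 yr = 6.798×10¹⁵ m
γ = 1.437
d' = d/γ = 6.798×10¹⁵/1.437 = 4.731×10¹⁵ m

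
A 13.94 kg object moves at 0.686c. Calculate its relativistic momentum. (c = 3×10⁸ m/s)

γ = 1/√(1 - 0.686²) = 1.3744
v = 0.686 × 3×10⁸ = 2.058×10⁸ m/s
p = γmv = 1.3744 × 13.94 × 2.058×10⁸ = 3.943×10⁹ kg·m/s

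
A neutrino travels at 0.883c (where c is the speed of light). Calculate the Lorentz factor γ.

v/c = 0.883, so (v/c)² = 0.779689
1 - (v/c)² = 0.220311
γ = 1/√(0.220311) = 2.131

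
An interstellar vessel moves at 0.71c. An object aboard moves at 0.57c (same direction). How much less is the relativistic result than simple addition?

Classical: u' + v = 0.57 + 0.71 = 1.28c
Relativistic: u = (0.57 + 0.71)/(1 + 0.4047) = 1.28/1.4047 = 0.9112c
Difference: 1.28 - 0.9112 = 0.3688c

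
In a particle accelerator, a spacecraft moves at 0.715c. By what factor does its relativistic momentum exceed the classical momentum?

p_rel = γmv, p_class = mv
Ratio = γ = 1/√(1 - 0.715²)
= 1/√(0.488775) = 1.430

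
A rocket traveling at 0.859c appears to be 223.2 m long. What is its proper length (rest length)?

Contracted length L = 223.2 m
γ = 1/√(1 - 0.859²) = 1.9532
L₀ = γL = 1.9532 × 223.2 = 436.0 m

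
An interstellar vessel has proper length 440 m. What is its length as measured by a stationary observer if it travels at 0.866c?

Proper length L₀ = 440 m
γ = 1/√(1 - 0.866²) = 2.000
L = L₀/γ = 440/2.000 = 220.0 m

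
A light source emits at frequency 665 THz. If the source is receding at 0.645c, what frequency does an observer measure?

β = v/c = 0.645
(1-β)/(1+β) = 0.355/1.645 = 0.2158
Doppler factor = √(0.2158) = 0.4645
f_obs = 665 × 0.4645 = 308.9 THz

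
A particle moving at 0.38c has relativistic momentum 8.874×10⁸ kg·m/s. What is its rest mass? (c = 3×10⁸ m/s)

γ = 1/√(1 - 0.38²) = 1.0811
v = 0.38 × 3×10⁸ = 1.140×10⁸ m/s
m = p/(γv) = 8.874×10⁸/(1.0811 × 1.140×10⁸) = 7.200 kg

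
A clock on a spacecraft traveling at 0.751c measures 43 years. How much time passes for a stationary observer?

Proper time Δt₀ = 43 years
γ = 1/√(1 - 0.751²) = 1.5145
Δt = γΔt₀ = 1.5145 × 43 = 65.12 years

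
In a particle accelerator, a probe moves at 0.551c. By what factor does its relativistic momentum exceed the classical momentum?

p_rel = γmv, p_class = mv
Ratio = γ = 1/√(1 - 0.551²)
= 1/√(0.696399) = 1.198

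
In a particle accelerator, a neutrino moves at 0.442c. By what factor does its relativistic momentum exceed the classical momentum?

p_rel = γmv, p_class = mv
Ratio = γ = 1/√(1 - 0.442²)
= 1/√(0.804636) = 1.115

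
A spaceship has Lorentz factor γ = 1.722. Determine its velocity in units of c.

From γ = 1/√(1 - v²/c²):
1/γ² = 1/1.722² = 0.3372
v²/c² = 1 - 0.3372 = 0.6628
v/c = √(0.6628) = 0.8141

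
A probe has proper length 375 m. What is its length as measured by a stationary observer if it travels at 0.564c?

Proper length L₀ = 375 m
γ = 1/√(1 - 0.564²) = 1.211
L = L₀/γ = 375/1.211 = 309.7 m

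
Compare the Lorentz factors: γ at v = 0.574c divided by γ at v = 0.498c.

γ₁ = 1/√(1 - 0.574²) = 1.221
γ₂ = 1/√(1 - 0.498²) = 1.153
γ₁/γ₂ = 1.221/1.153 = 1.059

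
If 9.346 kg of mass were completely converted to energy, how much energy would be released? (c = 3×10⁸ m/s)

Using E = mc²:
c² = (3×10⁸)² = 9×10¹⁶ m²/s²
E = 9.346 × 9×10¹⁶ = 8.411×10¹⁷ J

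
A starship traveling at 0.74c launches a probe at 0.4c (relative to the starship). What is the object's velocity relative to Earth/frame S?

u = (u' + v)/(1 + u'v/c²)
Numerator: 0.4 + 0.74 = 1.14
Denominator: 1 + 0.296 = 1.296
u = 1.14/1.296 = 0.8796c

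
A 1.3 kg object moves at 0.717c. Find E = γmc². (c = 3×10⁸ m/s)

γ = 1/√(1 - 0.717²) = 1.4346
mc² = 1.3 × (3×10⁸)² = 1.170×10¹⁷ J
E = γmc² = 1.4346 × 1.170×10¹⁷ = 1.678×10¹⁷ J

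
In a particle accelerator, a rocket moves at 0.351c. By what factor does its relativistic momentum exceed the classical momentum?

p_rel = γmv, p_class = mv
Ratio = γ = 1/√(1 - 0.351²)
= 1/√(0.876799) = 1.068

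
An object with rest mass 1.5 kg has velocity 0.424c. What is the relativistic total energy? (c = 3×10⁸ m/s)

γ = 1/√(1 - 0.424²) = 1.1042
mc² = 1.5 × (3×10⁸)² = 1.350×10¹⁷ J
E = γmc² = 1.1042 × 1.350×10¹⁷ = 1.491×10¹⁷ J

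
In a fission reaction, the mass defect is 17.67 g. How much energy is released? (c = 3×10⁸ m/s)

Convert mass defect: Δm = 17.67 g = 0.01767 kg
E = Δm·c² = 0.01767 × (3×10⁸)²
= 0.01767 × 9×10¹⁶ = 1.590×10¹⁵ J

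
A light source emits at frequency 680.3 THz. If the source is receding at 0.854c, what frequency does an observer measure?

β = v/c = 0.854
(1-β)/(1+β) = 0.146/1.854 = 0.07875
Doppler factor = √(0.07875) = 0.2806
f_obs = 680.3 × 0.2806 = 190.9 THz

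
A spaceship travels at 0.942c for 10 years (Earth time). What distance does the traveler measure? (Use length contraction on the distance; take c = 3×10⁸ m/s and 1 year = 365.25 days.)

Earth distance: d = v × t = 0.942c × 10 yr = 8.918×10¹⁶ m
γ = 2.980
d' = d/γ = 8.918×10¹⁶/2.980 = 2.993×10¹⁶ m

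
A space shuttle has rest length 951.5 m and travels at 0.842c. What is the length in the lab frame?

Proper length L₀ = 951.5 m
γ = 1/√(1 - 0.842²) = 1.8536
L = L₀/γ = 951.5/1.8536 = 513.3 m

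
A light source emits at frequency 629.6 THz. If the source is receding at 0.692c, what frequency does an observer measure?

β = v/c = 0.692
(1-β)/(1+β) = 0.308/1.692 = 0.18203
Doppler factor = √(0.18203) = 0.42665
f_obs = 629.6 × 0.42665 = 268.6 THz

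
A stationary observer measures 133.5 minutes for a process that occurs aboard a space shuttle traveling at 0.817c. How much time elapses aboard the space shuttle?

Dilated time Δt = 133.5 minutes
γ = 1/√(1 - 0.817²) = 1.7342
Δt₀ = Δt/γ = 133.5/1.7342 = 76.98 minutes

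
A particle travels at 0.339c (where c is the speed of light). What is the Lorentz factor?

v/c = 0.339, so (v/c)² = 0.114921
1 - (v/c)² = 0.885079
γ = 1/√(0.885079) = 1.063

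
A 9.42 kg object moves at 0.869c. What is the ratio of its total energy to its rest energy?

E = γmc², E₀ = mc²
E/E₀ = γ = 1/√(1 - 0.869²) = 2.021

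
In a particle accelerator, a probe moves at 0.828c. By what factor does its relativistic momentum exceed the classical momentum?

p_rel = γmv, p_class = mv
Ratio = γ = 1/√(1 - 0.828²)
= 1/√(0.314416) = 1.783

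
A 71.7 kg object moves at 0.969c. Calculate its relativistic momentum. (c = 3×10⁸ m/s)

γ = 1/√(1 - 0.969²) = 4.0476
v = 0.969 × 3×10⁸ = 2.907×10⁸ m/s
p = γmv = 4.0476 × 71.7 × 2.907×10⁸ = 8.436×10¹⁰ kg·m/s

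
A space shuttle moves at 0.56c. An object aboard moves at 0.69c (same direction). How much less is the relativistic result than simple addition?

Classical: u' + v = 0.69 + 0.56 = 1.25c
Relativistic: u = (0.69 + 0.56)/(1 + 0.3864) = 1.25/1.3864 = 0.9016c
Difference: 1.25 - 0.9016 = 0.3484c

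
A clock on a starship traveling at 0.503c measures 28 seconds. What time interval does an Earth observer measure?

Proper time Δt₀ = 28 seconds
γ = 1/√(1 - 0.503²) = 1.157
Δt = γΔt₀ = 1.157 × 28 = 32.40 seconds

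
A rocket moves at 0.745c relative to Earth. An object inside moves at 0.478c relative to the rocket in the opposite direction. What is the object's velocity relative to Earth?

Object's velocity in rocket frame is u' = -0.478c
u = (u' + v)/(1 + u'v/c²) = (v - 0.478)/(1 - 0.478·v/c²)
Numerator: 0.745 - 0.478 = 0.267
Denominator: 1 - 0.35611 = 0.64389
u = 0.267/0.64389 = 0.4147c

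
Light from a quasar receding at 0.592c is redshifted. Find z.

β = 0.592
(1+β)/(1-β) = 1.592/0.408 = 3.902
√(3.902) = 1.9753
z = 1.9753 - 1 = 0.9753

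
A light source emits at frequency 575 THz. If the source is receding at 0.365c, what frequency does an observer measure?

β = v/c = 0.365
(1-β)/(1+β) = 0.635/1.365 = 0.4652
Doppler factor = √(0.4652) = 0.6821
f_obs = 575 × 0.6821 = 392.2 THz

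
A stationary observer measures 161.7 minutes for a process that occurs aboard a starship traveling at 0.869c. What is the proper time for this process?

Dilated time Δt = 161.7 minutes
γ = 1/√(1 - 0.869²) = 2.021
Δt₀ = Δt/γ = 161.7/2.021 = 80.01 minutes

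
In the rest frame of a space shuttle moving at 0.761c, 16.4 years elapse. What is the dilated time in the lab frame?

Proper time Δt₀ = 16.4 years
γ = 1/√(1 - 0.761²) = 1.5414
Δt = γΔt₀ = 1.5414 × 16.4 = 25.28 years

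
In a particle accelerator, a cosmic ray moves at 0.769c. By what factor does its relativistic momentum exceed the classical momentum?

p_rel = γmv, p_class = mv
Ratio = γ = 1/√(1 - 0.769²)
= 1/√(0.408639) = 1.564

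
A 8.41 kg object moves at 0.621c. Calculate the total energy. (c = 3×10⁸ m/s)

γ = 1/√(1 - 0.621²) = 1.2758
mc² = 8.41 × (3×10⁸)² = 7.569×10¹⁷ J
E = γmc² = 1.2758 × 7.569×10¹⁷ = 9.657×10¹⁷ J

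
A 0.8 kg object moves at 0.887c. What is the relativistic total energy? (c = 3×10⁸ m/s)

γ = 1/√(1 - 0.887²) = 2.1656
mc² = 0.8 × (3×10⁸)² = 7.200×10¹⁶ J
E = γmc² = 2.1656 × 7.200×10¹⁶ = 1.559×10¹⁷ J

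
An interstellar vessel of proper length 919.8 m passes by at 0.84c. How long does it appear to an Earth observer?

Proper length L₀ = 919.8 m
γ = 1/√(1 - 0.84²) = 1.843
L = L₀/γ = 919.8/1.843 = 499.1 m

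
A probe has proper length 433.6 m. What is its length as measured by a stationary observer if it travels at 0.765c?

Proper length L₀ = 433.6 m
γ = 1/√(1 - 0.765²) = 1.5527
L = L₀/γ = 433.6/1.5527 = 279.3 m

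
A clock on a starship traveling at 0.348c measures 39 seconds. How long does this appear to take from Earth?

Proper time Δt₀ = 39 seconds
γ = 1/√(1 - 0.348²) = 1.0667
Δt = γΔt₀ = 1.0667 × 39 = 41.60 seconds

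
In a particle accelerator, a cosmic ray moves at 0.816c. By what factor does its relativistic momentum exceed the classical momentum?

p_rel = γmv, p_class = mv
Ratio = γ = 1/√(1 - 0.816²)
= 1/√(0.334144) = 1.730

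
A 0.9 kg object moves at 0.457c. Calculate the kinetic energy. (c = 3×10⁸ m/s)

γ = 1/√(1 - 0.457²) = 1.1243
γ - 1 = 0.1243
KE = (γ-1)mc² = 0.1243 × 0.9 × (3×10⁸)² = 1.007×10¹⁶ J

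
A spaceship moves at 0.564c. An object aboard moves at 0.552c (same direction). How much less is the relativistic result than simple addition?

Classical: u' + v = 0.552 + 0.564 = 1.116c
Relativistic: u = (0.552 + 0.564)/(1 + 0.311328) = 1.116/1.311328 = 0.8510c
Difference: 1.116 - 0.8510 = 0.2650c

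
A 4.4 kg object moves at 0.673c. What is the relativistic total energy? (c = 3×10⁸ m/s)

γ = 1/√(1 - 0.673²) = 1.352
mc² = 4.4 × (3×10⁸)² = 3.960×10¹⁷ J
E = γmc² = 1.352 × 3.960×10¹⁷ = 5.354×10¹⁷ J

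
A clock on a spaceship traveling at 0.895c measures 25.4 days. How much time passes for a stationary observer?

Proper time Δt₀ = 25.4 days
γ = 1/√(1 - 0.895²) = 2.2418
Δt = γΔt₀ = 2.2418 × 25.4 = 56.94 days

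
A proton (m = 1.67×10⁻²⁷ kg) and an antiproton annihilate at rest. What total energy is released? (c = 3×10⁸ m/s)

Both particles have the same rest mass, so total mass = 2m
E = 2m·c² = 2 × 1.67×10⁻²⁷ × (3×10⁸)²
= 2 × 1.67×10⁻²⁷ × 9×10¹⁶
= 3.006×10⁻¹⁰ J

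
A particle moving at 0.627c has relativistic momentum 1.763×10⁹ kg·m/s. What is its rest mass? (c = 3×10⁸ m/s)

γ = 1/√(1 - 0.627²) = 1.2837
v = 0.627 × 3×10⁸ = 1.881×10⁸ m/s
m = p/(γv) = 1.763×10⁹/(1.2837 × 1.881×10⁸) = 7.301 kg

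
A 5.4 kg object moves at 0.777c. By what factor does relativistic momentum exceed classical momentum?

p_rel = γmv, p_class = mv
Ratio = γ = 1/√(1 - 0.777²) = 1.589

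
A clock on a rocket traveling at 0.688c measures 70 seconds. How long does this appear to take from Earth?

Proper time Δt₀ = 70 seconds
γ = 1/√(1 - 0.688²) = 1.378
Δt = γΔt₀ = 1.378 × 70 = 96.46 seconds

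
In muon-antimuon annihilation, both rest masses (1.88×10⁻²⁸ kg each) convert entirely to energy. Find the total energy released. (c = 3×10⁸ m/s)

Both particles have the same rest mass, so total mass = 2m
E = 2m·c² = 2 × 1.88×10⁻²⁸ × (3×10⁸)²
= 2 × 1.88×10⁻²⁸ × 9×10¹⁶
= 3.384×10⁻¹¹ J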